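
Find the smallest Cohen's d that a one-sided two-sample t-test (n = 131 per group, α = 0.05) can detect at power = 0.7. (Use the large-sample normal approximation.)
d ≈ 0.27

Minimum detectable effect (two-sample t-test, normal approximation):
d = (z_α + z_β) / √(n/2)
d = (1.645 + 0.524) / √(131/2)
d = 2.169 / 8.093
d ≈ 0.27

By Cohen's convention (0.2 small / 0.5 medium / 0.8 large): small effect.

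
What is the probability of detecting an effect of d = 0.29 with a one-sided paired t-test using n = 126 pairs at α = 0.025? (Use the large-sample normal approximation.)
Power ≈ 0.90

Power calculation (paired t-test, normal approximation):
z_β = d · √n - z_α
z_β = 0.29 · √126 - 1.960
z_β = 0.29 · 11.225 - 1.960
z_β = 1.295

Power = Φ(z_β) = Φ(1.295) ≈ 0.902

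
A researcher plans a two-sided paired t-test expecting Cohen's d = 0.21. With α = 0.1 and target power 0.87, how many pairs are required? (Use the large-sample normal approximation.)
n = 175 pairs

Sample size formula (paired t-test, normal approximation):
n = ((z_{α/2} + z_β) / d)²

z_{α/2} = 1.645 (for α = 0.1, two-sided)
z_β = 1.126 (for power = 0.87)
d = 0.21

n = ((1.645 + 1.126) / 0.21)²
n = (13.195)²
n ≈ 174.11
Round up to the next whole number: n = 175 pairs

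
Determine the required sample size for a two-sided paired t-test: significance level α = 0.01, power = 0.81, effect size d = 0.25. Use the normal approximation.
n = 191 pairs

Sample size formula (paired t-test, normal approximation):
n = ((z_{α/2} + z_β) / d)²

z_{α/2} = 2.576 (for α = 0.01, two-sided)
z_β = 0.878 (for power = 0.81)
d = 0.25

n = ((2.576 + 0.878) / 0.25)²
n = (13.816)²
n ≈ 190.88
Round up to the next whole number: n = 191 pairs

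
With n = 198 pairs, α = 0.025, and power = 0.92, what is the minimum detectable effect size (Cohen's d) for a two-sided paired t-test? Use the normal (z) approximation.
d ≈ 0.26

Minimum detectable effect (paired t-test, normal approximation):
d = (z_{α/2} + z_β) / √n
d = (2.241 + 1.405) / √198
d = 3.646 / 14.071
d ≈ 0.26

By Cohen's convention (0.2 small / 0.5 medium / 0.8 large): small effect.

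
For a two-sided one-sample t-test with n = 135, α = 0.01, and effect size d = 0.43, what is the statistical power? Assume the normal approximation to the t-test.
Power ≈ 0.99

Power calculation (one-sample t-test, normal approximation):
z_β = d · √n - z_{α/2}
z_β = 0.43 · √135 - 2.576
z_β = 0.43 · 11.619 - 2.576
z_β = 2.420

Power = Φ(z_β) = Φ(2.420) ≈ 0.992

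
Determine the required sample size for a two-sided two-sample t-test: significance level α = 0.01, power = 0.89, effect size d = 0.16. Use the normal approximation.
n = 1130 per group

Sample size formula (two-sample t-test, normal approximation):
n = 2 · ((z_{α/2} + z_β) / d)²

z_{α/2} = 2.576 (for α = 0.01, two-sided)
z_β = 1.227 (for power = 0.89)
d = 0.16

n = 2 · ((2.576 + 1.227) / 0.16)²
n = 2 · (23.769)²
n ≈ 1129.93
Round up to the next whole number: n = 1130 per group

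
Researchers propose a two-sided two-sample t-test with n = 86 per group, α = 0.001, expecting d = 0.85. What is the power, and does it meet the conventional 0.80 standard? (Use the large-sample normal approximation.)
Power ≈ 0.99; the study is adequately powered (power ≥ 0.80)

Power calculation (two-sample t-test, normal approximation):
z_β = d · √(n/2) - z_{α/2}
z_β = 0.85 · √(86/2) - 3.291
z_β = 0.85 · 6.557 - 3.291
z_β = 2.283

Power = Φ(z_β) = Φ(2.283) ≈ 0.989

Effect size d = 0.85 is large by Cohen's convention (0.2/0.5/0.8).

Threshold: power ≥ 0.80 is conventionally adequate.
Power ≈ 0.99 → the study is adequately powered (power ≥ 0.80).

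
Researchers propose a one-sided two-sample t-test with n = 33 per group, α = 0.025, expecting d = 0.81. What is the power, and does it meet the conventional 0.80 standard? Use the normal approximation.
Power ≈ 0.91; the study is adequately powered (power ≥ 0.80)

Power calculation (two-sample t-test, normal approximation):
z_β = d · √(n/2) - z_α
z_β = 0.81 · √(33/2) - 1.960
z_β = 0.81 · 4.062 - 1.960
z_β = 1.330

Power = Φ(z_β) = Φ(1.330) ≈ 0.908

Effect size d = 0.81 is large by Cohen's convention (0.2/0.5/0.8).

Threshold: power ≥ 0.80 is conventionally adequate.
Power ≈ 0.91 → the study is adequately powered (power ≥ 0.80).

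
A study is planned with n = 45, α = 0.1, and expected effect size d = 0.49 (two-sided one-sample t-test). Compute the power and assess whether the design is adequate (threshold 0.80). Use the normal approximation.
Power ≈ 0.95; the study is adequately powered (power ≥ 0.80)

Power calculation (one-sample t-test, normal approximation):
z_β = d · √n - z_{α/2}
z_β = 0.49 · √45 - 1.645
z_β = 0.49 · 6.708 - 1.645
z_β = 1.642

Power = Φ(z_β) = Φ(1.642) ≈ 0.950

Effect size d = 0.49 is small by Cohen's convention (0.2/0.5/0.8).

Threshold: power ≥ 0.80 is conventionally adequate.
Power ≈ 0.95 → the study is adequately powered (power ≥ 0.80).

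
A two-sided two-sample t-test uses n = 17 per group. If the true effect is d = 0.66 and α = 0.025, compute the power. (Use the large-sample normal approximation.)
Power ≈ 0.38

Power calculation (two-sample t-test, normal approximation):
z_β = d · √(n/2) - z_{α/2}
z_β = 0.66 · √(17/2) - 2.241
z_β = 0.66 · 2.915 - 2.241
z_β = -0.317

Power = Φ(z_β) = Φ(-0.317) ≈ 0.376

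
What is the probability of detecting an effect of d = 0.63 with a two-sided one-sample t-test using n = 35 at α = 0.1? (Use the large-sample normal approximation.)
Power ≈ 0.98

Power calculation (one-sample t-test, normal approximation):
z_β = d · √n - z_{α/2}
z_β = 0.63 · √35 - 1.645
z_β = 0.63 · 5.916 - 1.645
z_β = 2.082

Power = Φ(z_β) = Φ(2.082) ≈ 0.981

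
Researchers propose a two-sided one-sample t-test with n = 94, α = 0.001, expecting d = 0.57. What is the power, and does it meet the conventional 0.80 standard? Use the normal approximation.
Power ≈ 0.99; the study is adequately powered (power ≥ 0.80)

Power calculation (one-sample t-test, normal approximation):
z_β = d · √n - z_{α/2}
z_β = 0.57 · √94 - 3.291
z_β = 0.57 · 9.695 - 3.291
z_β = 2.236

Power = Φ(z_β) = Φ(2.236) ≈ 0.987

Effect size d = 0.57 is medium by Cohen's convention (0.2/0.5/0.8).

Threshold: power ≥ 0.80 is conventionally adequate.
Power ≈ 0.99 → the study is adequately powered (power ≥ 0.80).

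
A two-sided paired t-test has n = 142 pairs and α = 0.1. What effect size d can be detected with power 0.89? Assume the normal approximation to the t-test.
d ≈ 0.24

Minimum detectable effect (paired t-test, normal approximation):
d = (z_{α/2} + z_β) / √n
d = (1.645 + 1.227) / √142
d = 2.871 / 11.916
d ≈ 0.24

By Cohen's convention (0.2 small / 0.5 medium / 0.8 large): small effect.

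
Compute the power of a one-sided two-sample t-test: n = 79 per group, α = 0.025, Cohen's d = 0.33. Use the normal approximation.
Power ≈ 0.55

Power calculation (two-sample t-test, normal approximation):
z_β = d · √(n/2) - z_α
z_β = 0.33 · √(79/2) - 1.960
z_β = 0.33 · 6.285 - 1.960
z_β = 0.114

Power = Φ(z_β) = Φ(0.114) ≈ 0.545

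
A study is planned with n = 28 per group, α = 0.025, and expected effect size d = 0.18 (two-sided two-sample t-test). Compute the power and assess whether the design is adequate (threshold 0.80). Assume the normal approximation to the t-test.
Power ≈ 0.06; the study is underpowered (power < 0.80)

Power calculation (two-sample t-test, normal approximation):
z_β = d · √(n/2) - z_{α/2}
z_β = 0.18 · √(28/2) - 2.241
z_β = 0.18 · 3.742 - 2.241
z_β = -1.568

Power = Φ(z_β) = Φ(-1.568) ≈ 0.058

Effect size d = 0.18 is very small by Cohen's convention (0.2/0.5/0.8).

Threshold: power ≥ 0.80 is conventionally adequate.
Power ≈ 0.06 → the study is underpowered (power < 0.80).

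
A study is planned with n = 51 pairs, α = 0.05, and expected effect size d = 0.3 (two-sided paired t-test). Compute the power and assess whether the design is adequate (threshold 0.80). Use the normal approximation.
Power ≈ 0.57; the study is underpowered (power < 0.80)

Power calculation (paired t-test, normal approximation):
z_β = d · √n - z_{α/2}
z_β = 0.3 · √51 - 1.960
z_β = 0.3 · 7.141 - 1.960
z_β = 0.182

Power = Φ(z_β) = Φ(0.182) ≈ 0.572

Effect size d = 0.3 is small by Cohen's convention (0.2/0.5/0.8).

Threshold: power ≥ 0.80 is conventionally adequate.
Power ≈ 0.57 → the study is underpowered (power < 0.80).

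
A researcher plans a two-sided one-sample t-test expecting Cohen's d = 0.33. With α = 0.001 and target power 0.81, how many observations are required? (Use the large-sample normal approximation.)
n = 160

Sample size formula (one-sample t-test, normal approximation):
n = ((z_{α/2} + z_β) / d)²

z_{α/2} = 3.291 (for α = 0.001, two-sided)
z_β = 0.878 (for power = 0.81)
d = 0.33

n = ((3.291 + 0.878) / 0.33)²
n = (12.633)²
n ≈ 159.59
Round up to the next whole number: n = 160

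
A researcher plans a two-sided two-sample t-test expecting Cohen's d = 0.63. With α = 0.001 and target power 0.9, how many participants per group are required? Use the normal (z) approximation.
n = 106 per group

Sample size formula (two-sample t-test, normal approximation):
n = 2 · ((z_{α/2} + z_β) / d)²

z_{α/2} = 3.291 (for α = 0.001, two-sided)
z_β = 1.282 (for power = 0.9)
d = 0.63

n = 2 · ((3.291 + 1.282) / 0.63)²
n = 2 · (7.259)²
n ≈ 105.39
Round up to the next whole number: n = 106 per group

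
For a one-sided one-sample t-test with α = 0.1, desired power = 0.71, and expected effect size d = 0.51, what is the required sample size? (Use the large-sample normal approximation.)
n = 13

Sample size formula (one-sample t-test, normal approximation):
n = ((z_α + z_β) / d)²

z_α = 1.282 (for α = 0.1, one-sided)
z_β = 0.553 (for power = 0.71)
d = 0.51

n = ((1.282 + 0.553) / 0.51)²
n = (3.598)²
n ≈ 12.95
Round up to the next whole number: n = 13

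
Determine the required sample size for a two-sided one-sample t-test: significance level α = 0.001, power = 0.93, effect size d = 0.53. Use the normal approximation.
n = 81

Sample size formula (one-sample t-test, normal approximation):
n = ((z_{α/2} + z_β) / d)²

z_{α/2} = 3.291 (for α = 0.001, two-sided)
z_β = 1.476 (for power = 0.93)
d = 0.53

n = ((3.291 + 1.476) / 0.53)²
n = (8.994)²
n ≈ 80.89
Round up to the next whole number: n = 81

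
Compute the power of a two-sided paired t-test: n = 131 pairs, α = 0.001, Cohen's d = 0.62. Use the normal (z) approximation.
Power ≈ 1.00

Power calculation (paired t-test, normal approximation):
z_β = d · √n - z_{α/2}
z_β = 0.62 · √131 - 3.291
z_β = 0.62 · 11.446 - 3.291
z_β = 3.806

Power = Φ(z_β) = Φ(3.806) ≈ 1.000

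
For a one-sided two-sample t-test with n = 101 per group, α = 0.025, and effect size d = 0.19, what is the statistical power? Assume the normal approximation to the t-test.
Power ≈ 0.27

Power calculation (two-sample t-test, normal approximation):
z_β = d · √(n/2) - z_α
z_β = 0.19 · √(101/2) - 1.960
z_β = 0.19 · 7.106 - 1.960
z_β = -0.610

Power = Φ(z_β) = Φ(-0.610) ≈ 0.271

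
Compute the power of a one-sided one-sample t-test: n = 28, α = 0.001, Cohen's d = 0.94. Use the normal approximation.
Power ≈ 0.97

Power calculation (one-sample t-test, normal approximation):
z_β = d · √n - z_α
z_β = 0.94 · √28 - 3.090
z_β = 0.94 · 5.292 - 3.090
z_β = 1.884

Power = Φ(z_β) = Φ(1.884) ≈ 0.970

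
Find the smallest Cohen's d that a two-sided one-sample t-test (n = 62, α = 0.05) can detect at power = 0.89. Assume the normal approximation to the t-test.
d ≈ 0.40

Minimum detectable effect (one-sample t-test, normal approximation):
d = (z_{α/2} + z_β) / √n
d = (1.960 + 1.227) / √62
d = 3.186 / 7.874
d ≈ 0.40

By Cohen's convention (0.2 small / 0.5 medium / 0.8 large): small effect.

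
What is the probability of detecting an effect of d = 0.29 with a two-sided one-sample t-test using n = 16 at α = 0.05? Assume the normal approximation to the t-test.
Power ≈ 0.21

Power calculation (one-sample t-test, normal approximation):
z_β = d · √n - z_{α/2}
z_β = 0.29 · √16 - 1.960
z_β = 0.29 · 4.000 - 1.960
z_β = -0.800

Power = Φ(z_β) = Φ(-0.800) ≈ 0.212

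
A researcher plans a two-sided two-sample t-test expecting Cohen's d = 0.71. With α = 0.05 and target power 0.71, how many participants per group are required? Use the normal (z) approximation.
n = 26 per group

Sample size formula (two-sample t-test, normal approximation):
n = 2 · ((z_{α/2} + z_β) / d)²

z_{α/2} = 1.960 (for α = 0.05, two-sided)
z_β = 0.553 (for power = 0.71)
d = 0.71

n = 2 · ((1.960 + 0.553) / 0.71)²
n = 2 · (3.539)²
n ≈ 25.05
Round up to the next whole number: n = 26 per group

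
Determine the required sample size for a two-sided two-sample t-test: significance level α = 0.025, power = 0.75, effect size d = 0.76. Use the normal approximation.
n = 30 per group

Sample size formula (two-sample t-test, normal approximation):
n = 2 · ((z_{α/2} + z_β) / d)²

z_{α/2} = 2.241 (for α = 0.025, two-sided)
z_β = 0.674 (for power = 0.75)
d = 0.76

n = 2 · ((2.241 + 0.674) / 0.76)²
n = 2 · (3.836)²
n ≈ 29.43
Round up to the next whole number: n = 30 per group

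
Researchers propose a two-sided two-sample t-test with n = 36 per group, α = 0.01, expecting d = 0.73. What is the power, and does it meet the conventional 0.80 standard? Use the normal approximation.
Power ≈ 0.70; the study is underpowered (power < 0.80)

Power calculation (two-sample t-test, normal approximation):
z_β = d · √(n/2) - z_{α/2}
z_β = 0.73 · √(36/2) - 2.576
z_β = 0.73 · 4.243 - 2.576
z_β = 0.521

Power = Φ(z_β) = Φ(0.521) ≈ 0.699

Effect size d = 0.73 is medium by Cohen's convention (0.2/0.5/0.8).

Threshold: power ≥ 0.80 is conventionally adequate.
Power ≈ 0.70 → the study is underpowered (power < 0.80).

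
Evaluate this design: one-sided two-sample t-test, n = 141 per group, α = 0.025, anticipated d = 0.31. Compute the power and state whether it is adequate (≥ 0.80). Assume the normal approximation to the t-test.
Power ≈ 0.74; the study is underpowered (power < 0.80)

Power calculation (two-sample t-test, normal approximation):
z_β = d · √(n/2) - z_α
z_β = 0.31 · √(141/2) - 1.960
z_β = 0.31 · 8.396 - 1.960
z_β = 0.643

Power = Φ(z_β) = Φ(0.643) ≈ 0.740

Effect size d = 0.31 is small by Cohen's convention (0.2/0.5/0.8).

Threshold: power ≥ 0.80 is conventionally adequate.
Power ≈ 0.74 → the study is underpowered (power < 0.80).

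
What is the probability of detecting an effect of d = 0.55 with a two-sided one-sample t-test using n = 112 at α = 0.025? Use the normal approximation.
Power ≈ 1.00

Power calculation (one-sample t-test, normal approximation):
z_β = d · √n - z_{α/2}
z_β = 0.55 · √112 - 2.241
z_β = 0.55 · 10.583 - 2.241
z_β = 3.579

Power = Φ(z_β) = Φ(3.579) ≈ 1.000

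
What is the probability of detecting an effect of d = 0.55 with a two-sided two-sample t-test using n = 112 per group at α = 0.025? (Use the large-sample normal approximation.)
Power ≈ 0.97

Power calculation (two-sample t-test, normal approximation):
z_β = d · √(n/2) - z_{α/2}
z_β = 0.55 · √(112/2) - 2.241
z_β = 0.55 · 7.483 - 2.241
z_β = 1.874

Power = Φ(z_β) = Φ(1.874) ≈ 0.970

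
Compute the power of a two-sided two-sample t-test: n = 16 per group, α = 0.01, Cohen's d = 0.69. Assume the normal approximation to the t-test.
Power ≈ 0.27

Power calculation (two-sample t-test, normal approximation):
z_β = d · √(n/2) - z_{α/2}
z_β = 0.69 · √(16/2) - 2.576
z_β = 0.69 · 2.828 - 2.576
z_β = -0.624

Power = Φ(z_β) = Φ(-0.624) ≈ 0.266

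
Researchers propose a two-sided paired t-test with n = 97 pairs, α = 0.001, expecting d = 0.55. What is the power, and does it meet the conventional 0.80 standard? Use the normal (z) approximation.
Power ≈ 0.98; the study is adequately powered (power ≥ 0.80)

Power calculation (paired t-test, normal approximation):
z_β = d · √n - z_{α/2}
z_β = 0.55 · √97 - 3.291
z_β = 0.55 · 9.849 - 3.291
z_β = 2.126

Power = Φ(z_β) = Φ(2.126) ≈ 0.983

Effect size d = 0.55 is medium by Cohen's convention (0.2/0.5/0.8).

Threshold: power ≥ 0.80 is conventionally adequate.
Power ≈ 0.98 → the study is adequately powered (power ≥ 0.80).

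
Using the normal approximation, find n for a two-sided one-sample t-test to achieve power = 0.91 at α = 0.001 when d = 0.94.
n = 25

Sample size formula (one-sample t-test, normal approximation):
n = ((z_{α/2} + z_β) / d)²

z_{α/2} = 3.291 (for α = 0.001, two-sided)
z_β = 1.341 (for power = 0.91)
d = 0.94

n = ((3.291 + 1.341) / 0.94)²
n = (4.928)²
n ≈ 24.29
Round up to the next whole number: n = 25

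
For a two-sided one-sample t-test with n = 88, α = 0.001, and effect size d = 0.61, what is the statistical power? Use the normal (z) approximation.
Power ≈ 0.99

Power calculation (one-sample t-test, normal approximation):
z_β = d · √n - z_{α/2}
z_β = 0.61 · √88 - 3.291
z_β = 0.61 · 9.381 - 3.291
z_β = 2.432

Power = Φ(z_β) = Φ(2.432) ≈ 0.992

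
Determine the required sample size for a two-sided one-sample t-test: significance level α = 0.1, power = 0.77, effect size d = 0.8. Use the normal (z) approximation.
n = 9

Sample size formula (one-sample t-test, normal approximation):
n = ((z_{α/2} + z_β) / d)²

z_{α/2} = 1.645 (for α = 0.1, two-sided)
z_β = 0.739 (for power = 0.77)
d = 0.8

n = ((1.645 + 0.739) / 0.8)²
n = (2.980)²
n ≈ 8.88
Round up to the next whole number: n = 9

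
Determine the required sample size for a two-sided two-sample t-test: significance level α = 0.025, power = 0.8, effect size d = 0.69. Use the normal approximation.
n = 40 per group

Sample size formula (two-sample t-test, normal approximation):
n = 2 · ((z_{α/2} + z_β) / d)²

z_{α/2} = 2.241 (for α = 0.025, two-sided)
z_β = 0.842 (for power = 0.8)
d = 0.69

n = 2 · ((2.241 + 0.842) / 0.69)²
n = 2 · (4.468)²
n ≈ 39.93
Round up to the next whole number: n = 40 per group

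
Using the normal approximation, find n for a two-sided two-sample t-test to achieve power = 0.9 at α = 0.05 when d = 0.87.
n = 28 per group

Sample size formula (two-sample t-test, normal approximation):
n = 2 · ((z_{α/2} + z_β) / d)²

z_{α/2} = 1.960 (for α = 0.05, two-sided)
z_β = 1.282 (for power = 0.9)
d = 0.87

n = 2 · ((1.960 + 1.282) / 0.87)²
n = 2 · (3.726)²
n ≈ 27.77
Round up to the next whole number: n = 28 per group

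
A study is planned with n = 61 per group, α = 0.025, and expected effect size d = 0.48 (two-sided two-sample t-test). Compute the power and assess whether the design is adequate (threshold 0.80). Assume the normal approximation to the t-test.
Power ≈ 0.66; the study is underpowered (power < 0.80)

Power calculation (two-sample t-test, normal approximation):
z_β = d · √(n/2) - z_{α/2}
z_β = 0.48 · √(61/2) - 2.241
z_β = 0.48 · 5.523 - 2.241
z_β = 0.409

Power = Φ(z_β) = Φ(0.409) ≈ 0.659

Effect size d = 0.48 is small by Cohen's convention (0.2/0.5/0.8).

Threshold: power ≥ 0.80 is conventionally adequate.
Power ≈ 0.66 → the study is underpowered (power < 0.80).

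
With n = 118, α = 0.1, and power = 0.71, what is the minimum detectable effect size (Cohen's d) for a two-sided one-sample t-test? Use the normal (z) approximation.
d ≈ 0.20

Minimum detectable effect (one-sample t-test, normal approximation):
d = (z_{α/2} + z_β) / √n
d = (1.645 + 0.553) / √118
d = 2.198 / 10.863
d ≈ 0.20

By Cohen's convention (0.2 small / 0.5 medium / 0.8 large): small effect.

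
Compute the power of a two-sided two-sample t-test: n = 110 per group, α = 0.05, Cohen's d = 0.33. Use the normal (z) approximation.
Power ≈ 0.69

Power calculation (two-sample t-test, normal approximation):
z_β = d · √(n/2) - z_{α/2}
z_β = 0.33 · √(110/2) - 1.960
z_β = 0.33 · 7.416 - 1.960
z_β = 0.487

Power = Φ(z_β) = Φ(0.487) ≈ 0.687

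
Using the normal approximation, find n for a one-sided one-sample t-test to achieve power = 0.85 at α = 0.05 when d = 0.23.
n = 136

Sample size formula (one-sample t-test, normal approximation):
n = ((z_α + z_β) / d)²

z_α = 1.645 (for α = 0.05, one-sided)
z_β = 1.036 (for power = 0.85)
d = 0.23

n = ((1.645 + 1.036) / 0.23)²
n = (11.657)²
n ≈ 135.89
Round up to the next whole number: n = 136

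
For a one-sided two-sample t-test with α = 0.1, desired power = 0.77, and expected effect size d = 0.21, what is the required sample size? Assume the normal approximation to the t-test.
n = 186 per group

Sample size formula (two-sample t-test, normal approximation):
n = 2 · ((z_α + z_β) / d)²

z_α = 1.282 (for α = 0.1, one-sided)
z_β = 0.739 (for power = 0.77)
d = 0.21

n = 2 · ((1.282 + 0.739) / 0.21)²
n = 2 · (9.624)²
n ≈ 185.24
Round up to the next whole number: n = 186 per group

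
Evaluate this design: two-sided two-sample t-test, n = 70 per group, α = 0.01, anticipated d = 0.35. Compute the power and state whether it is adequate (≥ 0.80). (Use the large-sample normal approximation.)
Power ≈ 0.31; the study is underpowered (power < 0.80)

Power calculation (two-sample t-test, normal approximation):
z_β = d · √(n/2) - z_{α/2}
z_β = 0.35 · √(70/2) - 2.576
z_β = 0.35 · 5.916 - 2.576
z_β = -0.505

Power = Φ(z_β) = Φ(-0.505) ≈ 0.307

Effect size d = 0.35 is small by Cohen's convention (0.2/0.5/0.8).

Threshold: power ≥ 0.80 is conventionally adequate.
Power ≈ 0.31 → the study is underpowered (power < 0.80).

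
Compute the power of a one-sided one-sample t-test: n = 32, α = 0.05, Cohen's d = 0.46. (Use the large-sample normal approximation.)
Power ≈ 0.83

Power calculation (one-sample t-test, normal approximation):
z_β = d · √n - z_α
z_β = 0.46 · √32 - 1.645
z_β = 0.46 · 5.657 - 1.645
z_β = 0.957

Power = Φ(z_β) = Φ(0.957) ≈ 0.831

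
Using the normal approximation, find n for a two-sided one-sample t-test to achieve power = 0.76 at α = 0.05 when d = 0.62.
n = 19

Sample size formula (one-sample t-test, normal approximation):
n = ((z_{α/2} + z_β) / d)²

z_{α/2} = 1.960 (for α = 0.05, two-sided)
z_β = 0.706 (for power = 0.76)
d = 0.62

n = ((1.960 + 0.706) / 0.62)²
n = (4.300)²
n ≈ 18.49
Round up to the next whole number: n = 19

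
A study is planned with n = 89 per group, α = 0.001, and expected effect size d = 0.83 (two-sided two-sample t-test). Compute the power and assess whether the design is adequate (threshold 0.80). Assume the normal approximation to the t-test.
Power ≈ 0.99; the study is adequately powered (power ≥ 0.80)

Power calculation (two-sample t-test, normal approximation):
z_β = d · √(n/2) - z_{α/2}
z_β = 0.83 · √(89/2) - 3.291
z_β = 0.83 · 6.671 - 3.291
z_β = 2.246

Power = Φ(z_β) = Φ(2.246) ≈ 0.988

Effect size d = 0.83 is large by Cohen's convention (0.2/0.5/0.8).

Threshold: power ≥ 0.80 is conventionally adequate.
Power ≈ 0.99 → the study is adequately powered (power ≥ 0.80).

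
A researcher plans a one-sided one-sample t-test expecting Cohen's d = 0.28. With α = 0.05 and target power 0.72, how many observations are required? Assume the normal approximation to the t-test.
n = 64

Sample size formula (one-sample t-test, normal approximation):
n = ((z_α + z_β) / d)²

z_α = 1.645 (for α = 0.05, one-sided)
z_β = 0.583 (for power = 0.72)
d = 0.28

n = ((1.645 + 0.583) / 0.28)²
n = (7.957)²
n ≈ 63.31
Round up to the next whole number: n = 64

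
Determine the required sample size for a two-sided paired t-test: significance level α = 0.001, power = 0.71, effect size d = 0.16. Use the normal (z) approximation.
n = 578 pairs

Sample size formula (paired t-test, normal approximation):
n = ((z_{α/2} + z_β) / d)²

z_{α/2} = 3.291 (for α = 0.001, two-sided)
z_β = 0.553 (for power = 0.71)
d = 0.16

n = ((3.291 + 0.553) / 0.16)²
n = (24.025)²
n ≈ 577.20
Round up to the next whole number: n = 578 pairs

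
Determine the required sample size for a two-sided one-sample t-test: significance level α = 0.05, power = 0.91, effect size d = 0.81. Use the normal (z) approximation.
n = 17

Sample size formula (one-sample t-test, normal approximation):
n = ((z_{α/2} + z_β) / d)²

z_{α/2} = 1.960 (for α = 0.05, two-sided)
z_β = 1.341 (for power = 0.91)
d = 0.81

n = ((1.960 + 1.341) / 0.81)²
n = (4.075)²
n ≈ 16.61
Round up to the next whole number: n = 17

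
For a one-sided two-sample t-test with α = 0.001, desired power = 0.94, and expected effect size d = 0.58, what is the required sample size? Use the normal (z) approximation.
n = 129 per group

Sample size formula (two-sample t-test, normal approximation):
n = 2 · ((z_α + z_β) / d)²

z_α = 3.090 (for α = 0.001, one-sided)
z_β = 1.555 (for power = 0.94)
d = 0.58

n = 2 · ((3.090 + 1.555) / 0.58)²
n = 2 · (8.009)²
n ≈ 128.29
Round up to the next whole number: n = 129 per group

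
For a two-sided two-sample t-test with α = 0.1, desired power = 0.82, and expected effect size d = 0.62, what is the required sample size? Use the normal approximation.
n = 35 per group

Sample size formula (two-sample t-test, normal approximation):
n = 2 · ((z_{α/2} + z_β) / d)²

z_{α/2} = 1.645 (for α = 0.1, two-sided)
z_β = 0.915 (for power = 0.82)
d = 0.62

n = 2 · ((1.645 + 0.915) / 0.62)²
n = 2 · (4.129)²
n ≈ 34.10
Round up to the next whole number: n = 35 per group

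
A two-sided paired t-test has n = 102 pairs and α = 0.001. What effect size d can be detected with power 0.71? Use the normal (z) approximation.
d ≈ 0.38

Minimum detectable effect (paired t-test, normal approximation):
d = (z_{α/2} + z_β) / √n
d = (3.291 + 0.553) / √102
d = 3.844 / 10.100
d ≈ 0.38

By Cohen's convention (0.2 small / 0.5 medium / 0.8 large): small effect.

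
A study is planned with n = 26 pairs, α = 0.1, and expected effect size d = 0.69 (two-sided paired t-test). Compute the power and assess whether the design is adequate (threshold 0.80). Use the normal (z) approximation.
Power ≈ 0.97; the study is adequately powered (power ≥ 0.80)

Power calculation (paired t-test, normal approximation):
z_β = d · √n - z_{α/2}
z_β = 0.69 · √26 - 1.645
z_β = 0.69 · 5.099 - 1.645
z_β = 1.873

Power = Φ(z_β) = Φ(1.873) ≈ 0.969

Effect size d = 0.69 is medium by Cohen's convention (0.2/0.5/0.8).

Threshold: power ≥ 0.80 is conventionally adequate.
Power ≈ 0.97 → the study is adequately powered (power ≥ 0.80).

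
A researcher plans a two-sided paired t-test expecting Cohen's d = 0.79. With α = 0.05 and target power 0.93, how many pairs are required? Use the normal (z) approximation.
n = 19 pairs

Sample size formula (paired t-test, normal approximation):
n = ((z_{α/2} + z_β) / d)²

z_{α/2} = 1.960 (for α = 0.05, two-sided)
z_β = 1.476 (for power = 0.93)
d = 0.79

n = ((1.960 + 1.476) / 0.79)²
n = (4.349)²
n ≈ 18.91
Round up to the next whole number: n = 19 pairs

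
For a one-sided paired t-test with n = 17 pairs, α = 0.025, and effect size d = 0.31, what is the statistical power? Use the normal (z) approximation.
Power ≈ 0.25

Power calculation (paired t-test, normal approximation):
z_β = d · √n - z_α
z_β = 0.31 · √17 - 1.960
z_β = 0.31 · 4.123 - 1.960
z_β = -0.682

Power = Φ(z_β) = Φ(-0.682) ≈ 0.248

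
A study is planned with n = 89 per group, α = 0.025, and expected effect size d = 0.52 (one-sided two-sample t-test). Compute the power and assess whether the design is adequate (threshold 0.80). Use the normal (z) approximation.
Power ≈ 0.93; the study is adequately powered (power ≥ 0.80)

Power calculation (two-sample t-test, normal approximation):
z_β = d · √(n/2) - z_α
z_β = 0.52 · √(89/2) - 1.960
z_β = 0.52 · 6.671 - 1.960
z_β = 1.509

Power = Φ(z_β) = Φ(1.509) ≈ 0.934

Effect size d = 0.52 is medium by Cohen's convention (0.2/0.5/0.8).

Threshold: power ≥ 0.80 is conventionally adequate.
Power ≈ 0.93 → the study is adequately powered (power ≥ 0.80).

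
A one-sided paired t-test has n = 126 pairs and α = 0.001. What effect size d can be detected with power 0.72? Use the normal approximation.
d ≈ 0.33

Minimum detectable effect (paired t-test, normal approximation):
d = (z_α + z_β) / √n
d = (3.090 + 0.583) / √126
d = 3.673 / 11.225
d ≈ 0.33

By Cohen's convention (0.2 small / 0.5 medium / 0.8 large): small effect.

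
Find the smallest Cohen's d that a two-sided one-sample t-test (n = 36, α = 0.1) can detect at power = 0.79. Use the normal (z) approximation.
d ≈ 0.41

Minimum detectable effect (one-sample t-test, normal approximation):
d = (z_{α/2} + z_β) / √n
d = (1.645 + 0.806) / √36
d = 2.451 / 6.000
d ≈ 0.41

By Cohen's convention (0.2 small / 0.5 medium / 0.8 large): small effect.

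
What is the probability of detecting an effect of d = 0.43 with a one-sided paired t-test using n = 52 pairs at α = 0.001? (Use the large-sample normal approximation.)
Power ≈ 0.50

Power calculation (paired t-test, normal approximation):
z_β = d · √n - z_α
z_β = 0.43 · √52 - 3.090
z_β = 0.43 · 7.211 - 3.090
z_β = 0.011

Power = Φ(z_β) = Φ(0.011) ≈ 0.504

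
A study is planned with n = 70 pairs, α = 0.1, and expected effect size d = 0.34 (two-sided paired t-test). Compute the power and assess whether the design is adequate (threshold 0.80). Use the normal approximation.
Power ≈ 0.88; the study is adequately powered (power ≥ 0.80)

Power calculation (paired t-test, normal approximation):
z_β = d · √n - z_{α/2}
z_β = 0.34 · √70 - 1.645
z_β = 0.34 · 8.367 - 1.645
z_β = 1.200

Power = Φ(z_β) = Φ(1.200) ≈ 0.885

Effect size d = 0.34 is small by Cohen's convention (0.2/0.5/0.8).

Threshold: power ≥ 0.80 is conventionally adequate.
Power ≈ 0.88 → the study is adequately powered (power ≥ 0.80).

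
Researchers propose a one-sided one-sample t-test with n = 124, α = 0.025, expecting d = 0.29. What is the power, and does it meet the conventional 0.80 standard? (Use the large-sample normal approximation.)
Power ≈ 0.90; the study is adequately powered (power ≥ 0.80)

Power calculation (one-sample t-test, normal approximation):
z_β = d · √n - z_α
z_β = 0.29 · √124 - 1.960
z_β = 0.29 · 11.136 - 1.960
z_β = 1.269

Power = Φ(z_β) = Φ(1.269) ≈ 0.898

Effect size d = 0.29 is small by Cohen's convention (0.2/0.5/0.8).

Threshold: power ≥ 0.80 is conventionally adequate.
Power ≈ 0.90 → the study is adequately powered (power ≥ 0.80).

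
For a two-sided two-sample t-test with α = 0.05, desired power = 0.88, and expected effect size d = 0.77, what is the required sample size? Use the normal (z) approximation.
n = 34 per group

Sample size formula (two-sample t-test, normal approximation):
n = 2 · ((z_{α/2} + z_β) / d)²

z_{α/2} = 1.960 (for α = 0.05, two-sided)
z_β = 1.175 (for power = 0.88)
d = 0.77

n = 2 · ((1.960 + 1.175) / 0.77)²
n = 2 · (4.071)²
n ≈ 33.15
Round up to the next whole number: n = 34 per group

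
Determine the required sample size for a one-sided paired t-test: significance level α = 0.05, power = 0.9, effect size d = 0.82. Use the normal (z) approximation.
n = 13 pairs

Sample size formula (paired t-test, normal approximation):
n = ((z_α + z_β) / d)²

z_α = 1.645 (for α = 0.05, one-sided)
z_β = 1.282 (for power = 0.9)
d = 0.82

n = ((1.645 + 1.282) / 0.82)²
n = (3.570)²
n ≈ 12.74
Round up to the next whole number: n = 13 pairs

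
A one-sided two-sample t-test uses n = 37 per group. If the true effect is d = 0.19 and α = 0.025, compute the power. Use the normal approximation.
Power ≈ 0.13

Power calculation (two-sample t-test, normal approximation):
z_β = d · √(n/2) - z_α
z_β = 0.19 · √(37/2) - 1.960
z_β = 0.19 · 4.301 - 1.960
z_β = -1.143

Power = Φ(z_β) = Φ(-1.143) ≈ 0.127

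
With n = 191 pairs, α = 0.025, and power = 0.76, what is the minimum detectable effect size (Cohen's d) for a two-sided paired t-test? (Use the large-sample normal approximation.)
d ≈ 0.21

Minimum detectable effect (paired t-test, normal approximation):
d = (z_{α/2} + z_β) / √n
d = (2.241 + 0.706) / √191
d = 2.948 / 13.820
d ≈ 0.21

By Cohen's convention (0.2 small / 0.5 medium / 0.8 large): small effect.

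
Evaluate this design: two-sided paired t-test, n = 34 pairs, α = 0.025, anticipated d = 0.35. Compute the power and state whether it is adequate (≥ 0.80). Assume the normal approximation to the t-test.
Power ≈ 0.42; the study is underpowered (power < 0.80)

Power calculation (paired t-test, normal approximation):
z_β = d · √n - z_{α/2}
z_β = 0.35 · √34 - 2.241
z_β = 0.35 · 5.831 - 2.241
z_β = -0.201

Power = Φ(z_β) = Φ(-0.201) ≈ 0.421

Effect size d = 0.35 is small by Cohen's convention (0.2/0.5/0.8).

Threshold: power ≥ 0.80 is conventionally adequate.
Power ≈ 0.42 → the study is underpowered (power < 0.80).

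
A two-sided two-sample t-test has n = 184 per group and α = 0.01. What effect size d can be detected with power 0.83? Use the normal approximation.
d ≈ 0.37

Minimum detectable effect (two-sample t-test, normal approximation):
d = (z_{α/2} + z_β) / √(n/2)
d = (2.576 + 0.954) / √(184/2)
d = 3.530 / 9.592
d ≈ 0.37

By Cohen's convention (0.2 small / 0.5 medium / 0.8 large): small effect.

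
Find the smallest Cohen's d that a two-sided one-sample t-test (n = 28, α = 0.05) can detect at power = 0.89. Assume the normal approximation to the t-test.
d ≈ 0.60

Minimum detectable effect (one-sample t-test, normal approximation):
d = (z_{α/2} + z_β) / √n
d = (1.960 + 1.227) / √28
d = 3.186 / 5.292
d ≈ 0.60

By Cohen's convention (0.2 small / 0.5 medium / 0.8 large): medium effect.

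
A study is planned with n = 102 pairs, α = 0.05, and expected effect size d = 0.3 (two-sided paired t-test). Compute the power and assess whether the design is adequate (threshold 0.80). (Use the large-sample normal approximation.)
Power ≈ 0.86; the study is adequately powered (power ≥ 0.80)

Power calculation (paired t-test, normal approximation):
z_β = d · √n - z_{α/2}
z_β = 0.3 · √102 - 1.960
z_β = 0.3 · 10.100 - 1.960
z_β = 1.070

Power = Φ(z_β) = Φ(1.070) ≈ 0.858

Effect size d = 0.3 is small by Cohen's convention (0.2/0.5/0.8).

Threshold: power ≥ 0.80 is conventionally adequate.
Power ≈ 0.86 → the study is adequately powered (power ≥ 0.80).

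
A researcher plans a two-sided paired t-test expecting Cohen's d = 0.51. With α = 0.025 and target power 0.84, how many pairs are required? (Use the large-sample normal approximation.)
n = 41 pairs

Sample size formula (paired t-test, normal approximation):
n = ((z_{α/2} + z_β) / d)²

z_{α/2} = 2.241 (for α = 0.025, two-sided)
z_β = 0.994 (for power = 0.84)
d = 0.51

n = ((2.241 + 0.994) / 0.51)²
n = (6.343)²
n ≈ 40.23
Round up to the next whole number: n = 41 pairs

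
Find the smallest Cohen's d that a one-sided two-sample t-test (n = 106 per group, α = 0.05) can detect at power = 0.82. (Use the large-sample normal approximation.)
d ≈ 0.35

Minimum detectable effect (two-sample t-test, normal approximation):
d = (z_α + z_β) / √(n/2)
d = (1.645 + 0.915) / √(106/2)
d = 2.560 / 7.280
d ≈ 0.35

By Cohen's convention (0.2 small / 0.5 medium / 0.8 large): small effect.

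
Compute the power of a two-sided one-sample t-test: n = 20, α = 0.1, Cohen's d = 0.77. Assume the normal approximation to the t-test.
Power ≈ 0.96

Power calculation (one-sample t-test, normal approximation):
z_β = d · √n - z_{α/2}
z_β = 0.77 · √20 - 1.645
z_β = 0.77 · 4.472 - 1.645
z_β = 1.799

Power = Φ(z_β) = Φ(1.799) ≈ 0.964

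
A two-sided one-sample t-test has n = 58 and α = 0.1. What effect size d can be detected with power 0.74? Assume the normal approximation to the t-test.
d ≈ 0.30

Minimum detectable effect (one-sample t-test, normal approximation):
d = (z_{α/2} + z_β) / √n
d = (1.645 + 0.643) / √58
d = 2.288 / 7.616
d ≈ 0.30

By Cohen's convention (0.2 small / 0.5 medium / 0.8 large): small effect.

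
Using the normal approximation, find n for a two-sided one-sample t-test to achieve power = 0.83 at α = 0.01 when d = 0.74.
n = 23

Sample size formula (one-sample t-test, normal approximation):
n = ((z_{α/2} + z_β) / d)²

z_{α/2} = 2.576 (for α = 0.01, two-sided)
z_β = 0.954 (for power = 0.83)
d = 0.74

n = ((2.576 + 0.954) / 0.74)²
n = (4.770)²
n ≈ 22.75
Round up to the next whole number: n = 23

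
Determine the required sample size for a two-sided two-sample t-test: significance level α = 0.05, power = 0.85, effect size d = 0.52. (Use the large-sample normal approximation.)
n = 67 per group

Sample size formula (two-sample t-test, normal approximation):
n = 2 · ((z_{α/2} + z_β) / d)²

z_{α/2} = 1.960 (for α = 0.05, two-sided)
z_β = 1.036 (for power = 0.85)
d = 0.52

n = 2 · ((1.960 + 1.036) / 0.52)²
n = 2 · (5.762)²
n ≈ 66.40
Round up to the next whole number: n = 67 per group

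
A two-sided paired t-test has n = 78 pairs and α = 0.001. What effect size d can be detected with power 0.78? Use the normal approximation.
d ≈ 0.46

Minimum detectable effect (paired t-test, normal approximation):
d = (z_{α/2} + z_β) / √n
d = (3.291 + 0.772) / √78
d = 4.063 / 8.832
d ≈ 0.46

By Cohen's convention (0.2 small / 0.5 medium / 0.8 large): small effect.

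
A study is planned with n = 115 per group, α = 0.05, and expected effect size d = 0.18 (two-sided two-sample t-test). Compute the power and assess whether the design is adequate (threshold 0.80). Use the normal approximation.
Power ≈ 0.28; the study is underpowered (power < 0.80)

Power calculation (two-sample t-test, normal approximation):
z_β = d · √(n/2) - z_{α/2}
z_β = 0.18 · √(115/2) - 1.960
z_β = 0.18 · 7.583 - 1.960
z_β = -0.595

Power = Φ(z_β) = Φ(-0.595) ≈ 0.276

Effect size d = 0.18 is very small by Cohen's convention (0.2/0.5/0.8).

Threshold: power ≥ 0.80 is conventionally adequate.
Power ≈ 0.28 → the study is underpowered (power < 0.80).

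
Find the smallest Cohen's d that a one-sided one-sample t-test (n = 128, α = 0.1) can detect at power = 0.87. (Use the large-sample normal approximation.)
d ≈ 0.21

Minimum detectable effect (one-sample t-test, normal approximation):
d = (z_α + z_β) / √n
d = (1.282 + 1.126) / √128
d = 2.408 / 11.314
d ≈ 0.21

By Cohen's convention (0.2 small / 0.5 medium / 0.8 large): small effect.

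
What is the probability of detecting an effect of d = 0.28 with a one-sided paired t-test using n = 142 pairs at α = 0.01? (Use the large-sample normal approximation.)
Power ≈ 0.84

Power calculation (paired t-test, normal approximation):
z_β = d · √n - z_α
z_β = 0.28 · √142 - 2.326
z_β = 0.28 · 11.916 - 2.326
z_β = 1.010

Power = Φ(z_β) = Φ(1.010) ≈ 0.844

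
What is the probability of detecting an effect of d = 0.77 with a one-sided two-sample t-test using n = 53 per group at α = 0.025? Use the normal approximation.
Power ≈ 0.98

Power calculation (two-sample t-test, normal approximation):
z_β = d · √(n/2) - z_α
z_β = 0.77 · √(53/2) - 1.960
z_β = 0.77 · 5.148 - 1.960
z_β = 2.004

Power = Φ(z_β) = Φ(2.004) ≈ 0.977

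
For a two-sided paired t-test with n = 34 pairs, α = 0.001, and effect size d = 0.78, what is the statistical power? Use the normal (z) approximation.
Power ≈ 0.90

Power calculation (paired t-test, normal approximation):
z_β = d · √n - z_{α/2}
z_β = 0.78 · √34 - 3.291
z_β = 0.78 · 5.831 - 3.291
z_β = 1.258

Power = Φ(z_β) = Φ(1.258) ≈ 0.896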